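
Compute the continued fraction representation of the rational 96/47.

Run the Euclidean algorithm on 96 and 47; the successive quotients are the partial quotients a_0, a_1, ... (each step inverts the fractional part left over by the previous one):
  96 = 2*47 + 2, so a_0 = 2.
  47 = 23*2 + 1, so a_1 = 23.
  2 = 2*1 + 0, so a_2 = 2.
The remainder reaches 0 after 3 divisions, so the expansion has 3 partial quotients, read off in order.

[2; 23, 2]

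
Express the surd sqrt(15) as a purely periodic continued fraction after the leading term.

[3; (1, 6)]

Write x_i = (sqrt(15) + m_i)/d_i with (m_0, d_0) = (0, 1). a_0 = floor(sqrt(15)) = 3, since 3^2 = 9 <= 15 < 16 = 4^2.
Iterate m_{i+1} = d_i*a_i - m_i, d_{i+1} = (15 - m_{i+1}^2)/d_i, a_{i+1} = floor((a_0 + m_{i+1})/d_{i+1}):
  m_1 = 1*3 - 0 = 3, d_1 = (15 - 3^2)/1 = 6/1 = 6, a_1 = floor((3 + 3)/6) = 1.
  m_2 = 6*1 - 3 = 3, d_2 = (15 - 3^2)/6 = 6/6 = 1, a_2 = floor((3 + 3)/1) = 6.
  m_3 = 1*6 - 3 = 3, d_3 = (15 - 3^2)/1 = 6/1 = 6: (m_3, d_3) = (m_1, d_1) = (3, 6), so from here the quotients repeat a_1, a_2; the period length is 2.
Hence the expansion of sqrt(15) is a_0 = 3 followed by the repeating block 1, 6 (period 2).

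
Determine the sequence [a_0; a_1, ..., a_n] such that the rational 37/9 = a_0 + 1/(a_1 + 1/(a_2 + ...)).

Run the Euclidean algorithm on 37 and 9; the successive quotients are the partial quotients a_0, a_1, ... (each step inverts the fractional part left over by the previous one):
  37 = 4*9 + 1, so a_0 = 4.
  9 = 9*1 + 0, so a_1 = 9.
The remainder reaches 0 after 2 divisions, so the expansion has 2 partial quotients, read off in order.

[4; 9]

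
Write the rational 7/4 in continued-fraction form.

[1; 1, 3]

Run the Euclidean algorithm on 7 and 4; the successive quotients are the partial quotients a_0, a_1, ... (each step inverts the fractional part left over by the previous one):
  7 = 1*4 + 3, so a_0 = 1.
  4 = 1*3 + 1, so a_1 = 1.
  3 = 3*1 + 0, so a_2 = 3.
The remainder reaches 0 after 3 divisions, so the expansion has 3 partial quotients, read off in order.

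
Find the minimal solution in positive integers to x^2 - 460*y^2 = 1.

(x, y) = (2535751, 118230)

First expand sqrt(460) as a continued fraction. With x_i = (sqrt(460) + m_i)/d_i and (m_0, d_0) = (0, 1): a_0 = floor(sqrt(460)) = 21, since 21^2 = 441 <= 460 < 484 = 22^2.
Iterate m_{i+1} = d_i*a_i - m_i, d_{i+1} = (460 - m_{i+1}^2)/d_i, a_{i+1} = floor((a_0 + m_{i+1})/d_{i+1}):
  m_1 = 1*21 - 0 = 21, d_1 = (460 - 21^2)/1 = 19/1 = 19, a_1 = floor((21 + 21)/19) = 2.
  m_2 = 19*2 - 21 = 17, d_2 = (460 - 17^2)/19 = 171/19 = 9, a_2 = floor((21 + 17)/9) = 4.
  m_3 = 9*4 - 17 = 19, d_3 = (460 - 19^2)/9 = 99/9 = 11, a_3 = floor((21 + 19)/11) = 3.
  m_4 = 11*3 - 19 = 14, d_4 = (460 - 14^2)/11 = 264/11 = 24, a_4 = floor((21 + 14)/24) = 1.
  m_5 = 24*1 - 14 = 10, d_5 = (460 - 10^2)/24 = 360/24 = 15, a_5 = floor((21 + 10)/15) = 2.
  m_6 = 15*2 - 10 = 20, d_6 = (460 - 20^2)/15 = 60/15 = 4, a_6 = floor((21 + 20)/4) = 10.
  m_7 = 4*10 - 20 = 20, d_7 = (460 - 20^2)/4 = 60/4 = 15, a_7 = floor((21 + 20)/15) = 2.
  m_8 = 15*2 - 20 = 10, d_8 = (460 - 10^2)/15 = 360/15 = 24, a_8 = floor((21 + 10)/24) = 1.
  m_9 = 24*1 - 10 = 14, d_9 = (460 - 14^2)/24 = 264/24 = 11, a_9 = floor((21 + 14)/11) = 3.
  m_10 = 11*3 - 14 = 19, d_10 = (460 - 19^2)/11 = 99/11 = 9, a_10 = floor((21 + 19)/9) = 4.
  m_11 = 9*4 - 19 = 17, d_11 = (460 - 17^2)/9 = 171/9 = 19, a_11 = floor((21 + 17)/19) = 2.
  m_12 = 19*2 - 17 = 21, d_12 = (460 - 21^2)/19 = 19/19 = 1, a_12 = floor((21 + 21)/1) = 42.
  m_13 = 1*42 - 21 = 21, d_13 = (460 - 21^2)/1 = 19/1 = 19: (m_13, d_13) = (m_1, d_1) = (21, 19), so from here the quotients repeat a_1, ..., a_12; the period length is 12.
So sqrt(460) = [21; (2, 4, 3, 1, 2, 10, 2, 1, 3, 4, 2, 42)] with period length k = 12.
k is even, so the fundamental solution of x^2 - 460y^2 = 1 is (p_{k-1}, q_{k-1}) = (p_11, q_11); compute convergents through index 11.
Convergents (p_i = a_i*p_{i-1} + p_{i-2}, q_i = a_i*q_{i-1} + q_{i-2} with p_{-2}=0, p_{-1}=1, q_{-2}=1, q_{-1}=0):
  i=0: a_0=21, p_0 = 21*1 + 0 = 21, q_0 = 21*0 + 1 = 1.
  i=1: a_1=2, p_1 = 2*21 + 1 = 43, q_1 = 2*1 + 0 = 2.
  i=2: a_2=4, p_2 = 4*43 + 21 = 193, q_2 = 4*2 + 1 = 9.
  i=3: a_3=3, p_3 = 3*193 + 43 = 622, q_3 = 3*9 + 2 = 29.
  i=4: a_4=1, p_4 = 1*622 + 193 = 815, q_4 = 1*29 + 9 = 38.
  i=5: a_5=2, p_5 = 2*815 + 622 = 2252, q_5 = 2*38 + 29 = 105.
  i=6: a_6=10, p_6 = 10*2252 + 815 = 23335, q_6 = 10*105 + 38 = 1088.
  i=7: a_7=2, p_7 = 2*23335 + 2252 = 48922, q_7 = 2*1088 + 105 = 2281.
  i=8: a_8=1, p_8 = 1*48922 + 23335 = 72257, q_8 = 1*2281 + 1088 = 3369.
  i=9: a_9=3, p_9 = 3*72257 + 48922 = 265693, q_9 = 3*3369 + 2281 = 12388.
  i=10: a_10=4, p_10 = 4*265693 + 72257 = 1135029, q_10 = 4*12388 + 3369 = 52921.
  i=11: a_11=2, p_11 = 2*1135029 + 265693 = 2535751, q_11 = 2*52921 + 12388 = 118230.
Check: 2535751^2 - 460*118230^2 = 6430033134001 - 6430033134000 = 1, so (x, y) = (2535751, 118230) solves the equation, and by the theorem it is the least positive solution.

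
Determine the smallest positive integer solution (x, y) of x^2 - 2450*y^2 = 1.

(x, y) = (99, 2)

First expand sqrt(2450) as a continued fraction. With x_i = (sqrt(2450) + m_i)/d_i and (m_0, d_0) = (0, 1): a_0 = floor(sqrt(2450)) = 49, since 49^2 = 2401 <= 2450 < 2500 = 50^2.
Iterate m_{i+1} = d_i*a_i - m_i, d_{i+1} = (2450 - m_{i+1}^2)/d_i, a_{i+1} = floor((a_0 + m_{i+1})/d_{i+1}):
  m_1 = 1*49 - 0 = 49, d_1 = (2450 - 49^2)/1 = 49/1 = 49, a_1 = floor((49 + 49)/49) = 2.
  m_2 = 49*2 - 49 = 49, d_2 = (2450 - 49^2)/49 = 49/49 = 1, a_2 = floor((49 + 49)/1) = 98.
  m_3 = 1*98 - 49 = 49, d_3 = (2450 - 49^2)/1 = 49/1 = 49: (m_3, d_3) = (m_1, d_1) = (49, 49), so from here the quotients repeat a_1, a_2; the period length is 2.
So sqrt(2450) = [49; (2, 98)] with period length k = 2.
k is even, so the fundamental solution of x^2 - 2450y^2 = 1 is (p_{k-1}, q_{k-1}) = (p_1, q_1); compute convergents through index 1.
Convergents (p_i = a_i*p_{i-1} + p_{i-2}, q_i = a_i*q_{i-1} + q_{i-2} with p_{-2}=0, p_{-1}=1, q_{-2}=1, q_{-1}=0):
  i=0: a_0=49, p_0 = 49*1 + 0 = 49, q_0 = 49*0 + 1 = 1.
  i=1: a_1=2, p_1 = 2*49 + 1 = 99, q_1 = 2*1 + 0 = 2.
Check: 99^2 - 2450*2^2 = 9801 - 9800 = 1, so (x, y) = (99, 2) solves the equation, and by the theorem it is the least positive solution.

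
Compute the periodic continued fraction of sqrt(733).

[27; (13, 1, 1, 13, 54)]

Write x_i = (sqrt(733) + m_i)/d_i with (m_0, d_0) = (0, 1). a_0 = floor(sqrt(733)) = 27, since 27^2 = 729 <= 733 < 784 = 28^2.
Iterate m_{i+1} = d_i*a_i - m_i, d_{i+1} = (733 - m_{i+1}^2)/d_i, a_{i+1} = floor((a_0 + m_{i+1})/d_{i+1}):
  m_1 = 1*27 - 0 = 27, d_1 = (733 - 27^2)/1 = 4/1 = 4, a_1 = floor((27 + 27)/4) = 13.
  m_2 = 4*13 - 27 = 25, d_2 = (733 - 25^2)/4 = 108/4 = 27, a_2 = floor((27 + 25)/27) = 1.
  m_3 = 27*1 - 25 = 2, d_3 = (733 - 2^2)/27 = 729/27 = 27, a_3 = floor((27 + 2)/27) = 1.
  m_4 = 27*1 - 2 = 25, d_4 = (733 - 25^2)/27 = 108/27 = 4, a_4 = floor((27 + 25)/4) = 13.
  m_5 = 4*13 - 25 = 27, d_5 = (733 - 27^2)/4 = 4/4 = 1, a_5 = floor((27 + 27)/1) = 54.
  m_6 = 1*54 - 27 = 27, d_6 = (733 - 27^2)/1 = 4/1 = 4: (m_6, d_6) = (m_1, d_1) = (27, 4), so from here the quotients repeat a_1, ..., a_5; the period length is 5.
Hence the expansion of sqrt(733) is a_0 = 27 followed by the repeating block 13, 1, 1, 13, 54 (period 5).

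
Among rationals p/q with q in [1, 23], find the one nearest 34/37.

Expand x = 34/37 as a continued fraction with the Euclidean algorithm:
  34 = 0*37 + 34, so a_0 = 0.
  37 = 1*34 + 3, so a_1 = 1.
  34 = 11*3 + 1, so a_2 = 11.
  3 = 3*1 + 0, so a_3 = 3.
so x = [0; 1, 11, 3].
Convergents (p_i = a_i*p_{i-1} + p_{i-2}, q_i = a_i*q_{i-1} + q_{i-2} with p_{-2}=0, p_{-1}=1, q_{-2}=1, q_{-1}=0), until the denominator exceeds 23:
  i=0: a_0=0, p_0 = 0*1 + 0 = 0, q_0 = 0*0 + 1 = 1.
  i=1: a_1=1, p_1 = 1*0 + 1 = 1, q_1 = 1*1 + 0 = 1.
  i=2: a_2=11, p_2 = 11*1 + 0 = 11, q_2 = 11*1 + 1 = 12.
  i=3: a_3=3, p_3 = 3*11 + 1 = 34, q_3 = 3*12 + 1 = 37.
q_3 = 37 > 23, so the last convergent with denominator <= 23 is p_2/q_2 = 11/12.
The closest fraction with denominator <= 23 is either p_2/q_2 or the intermediate fraction (k*p_2 + p_1)/(k*q_2 + q_1) with the largest k >= 1 whose denominator stays <= 23; these approach x as k grows, and every other convergent or intermediate fraction in range is farther away.
Largest k: floor((23 - q_1)/q_2) = floor((23 - 1)/12) = 1.
That gives (1*11 + 1)/(1*12 + 1) = 12/13.
Compare the errors: |x - 11/12| = |34*12 - 11*37|/(37*12) = 1/444, and |x - 12/13| = |34*13 - 12*37|/(37*13) = 2/481.
Cross-multiplying, 1*481 = 481 < 888 = 2*444, so 1/444 is smaller: the convergent 11/12 is closer to x than 12/13.

11/12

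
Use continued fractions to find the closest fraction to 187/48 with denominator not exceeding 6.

23/6

Expand x = 187/48 as a continued fraction with the Euclidean algorithm:
  187 = 3*48 + 43, so a_0 = 3.
  48 = 1*43 + 5, so a_1 = 1.
  43 = 8*5 + 3, so a_2 = 8.
  5 = 1*3 + 2, so a_3 = 1.
  3 = 1*2 + 1, so a_4 = 1.
  2 = 2*1 + 0, so a_5 = 2.
so x = [3; 1, 8, 1, 1, 2].
Convergents (p_i = a_i*p_{i-1} + p_{i-2}, q_i = a_i*q_{i-1} + q_{i-2} with p_{-2}=0, p_{-1}=1, q_{-2}=1, q_{-1}=0), until the denominator exceeds 6:
  i=0: a_0=3, p_0 = 3*1 + 0 = 3, q_0 = 3*0 + 1 = 1.
  i=1: a_1=1, p_1 = 1*3 + 1 = 4, q_1 = 1*1 + 0 = 1.
  i=2: a_2=8, p_2 = 8*4 + 3 = 35, q_2 = 8*1 + 1 = 9.
q_2 = 9 > 6, so the last convergent with denominator <= 6 is p_1/q_1 = 4/1.
The closest fraction with denominator <= 6 is either p_1/q_1 or the intermediate fraction (k*p_1 + p_0)/(k*q_1 + q_0) with the largest k >= 1 whose denominator stays <= 6; these approach x as k grows, and every other convergent or intermediate fraction in range is farther away.
Largest k: floor((6 - q_0)/q_1) = floor((6 - 1)/1) = 5.
That gives (5*4 + 3)/(5*1 + 1) = 23/6.
Compare the errors: |x - 4/1| = |187*1 - 4*48|/(48*1) = 5/48, and |x - 23/6| = |187*6 - 23*48|/(48*6) = 18/288.
Cross-multiplying, 18*48 = 864 < 1440 = 5*288, so 18/288 is smaller: the intermediate fraction 23/6 is closer to x than 4/1.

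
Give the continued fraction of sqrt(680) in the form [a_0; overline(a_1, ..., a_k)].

[26; overline(13, 52)]

Write x_i = (sqrt(680) + m_i)/d_i with (m_0, d_0) = (0, 1). a_0 = floor(sqrt(680)) = 26, since 26^2 = 676 <= 680 < 729 = 27^2.
Iterate m_{i+1} = d_i*a_i - m_i, d_{i+1} = (680 - m_{i+1}^2)/d_i, a_{i+1} = floor((a_0 + m_{i+1})/d_{i+1}):
  m_1 = 1*26 - 0 = 26, d_1 = (680 - 26^2)/1 = 4/1 = 4, a_1 = floor((26 + 26)/4) = 13.
  m_2 = 4*13 - 26 = 26, d_2 = (680 - 26^2)/4 = 4/4 = 1, a_2 = floor((26 + 26)/1) = 52.
  m_3 = 1*52 - 26 = 26, d_3 = (680 - 26^2)/1 = 4/1 = 4: (m_3, d_3) = (m_1, d_1) = (26, 4), so from here the quotients repeat a_1, a_2; the period length is 2.
Hence the expansion of sqrt(680) is a_0 = 26 followed by the repeating block 13, 52 (period 2).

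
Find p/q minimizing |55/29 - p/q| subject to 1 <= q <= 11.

19/10

Expand x = 55/29 as a continued fraction with the Euclidean algorithm:
  55 = 1*29 + 26, so a_0 = 1.
  29 = 1*26 + 3, so a_1 = 1.
  26 = 8*3 + 2, so a_2 = 8.
  3 = 1*2 + 1, so a_3 = 1.
  2 = 2*1 + 0, so a_4 = 2.
so x = [1; 1, 8, 1, 2].
Convergents (p_i = a_i*p_{i-1} + p_{i-2}, q_i = a_i*q_{i-1} + q_{i-2} with p_{-2}=0, p_{-1}=1, q_{-2}=1, q_{-1}=0), until the denominator exceeds 11:
  i=0: a_0=1, p_0 = 1*1 + 0 = 1, q_0 = 1*0 + 1 = 1.
  i=1: a_1=1, p_1 = 1*1 + 1 = 2, q_1 = 1*1 + 0 = 1.
  i=2: a_2=8, p_2 = 8*2 + 1 = 17, q_2 = 8*1 + 1 = 9.
  i=3: a_3=1, p_3 = 1*17 + 2 = 19, q_3 = 1*9 + 1 = 10.
  i=4: a_4=2, p_4 = 2*19 + 17 = 55, q_4 = 2*10 + 9 = 29.
q_4 = 29 > 11, so the last convergent with denominator <= 11 is p_3/q_3 = 19/10.
The closest fraction with denominator <= 11 is either p_3/q_3 or the intermediate fraction (k*p_3 + p_2)/(k*q_3 + q_2) with the largest k >= 1 whose denominator stays <= 11; these approach x as k grows, and every other convergent or intermediate fraction in range is farther away.
Largest k: floor((11 - q_2)/q_3) = floor((11 - 9)/10) = 0.
Since k = 0, no intermediate fraction beyond p_3/q_3 has denominator <= 11, so the convergent 19/10 is the closest (its error is |55*10 - 19*29|/(29*10) = 1/290).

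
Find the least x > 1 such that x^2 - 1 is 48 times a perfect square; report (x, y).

First expand sqrt(48) as a continued fraction. With x_i = (sqrt(48) + m_i)/d_i and (m_0, d_0) = (0, 1): a_0 = floor(sqrt(48)) = 6, since 6^2 = 36 <= 48 < 49 = 7^2.
Iterate m_{i+1} = d_i*a_i - m_i, d_{i+1} = (48 - m_{i+1}^2)/d_i, a_{i+1} = floor((a_0 + m_{i+1})/d_{i+1}):
  m_1 = 1*6 - 0 = 6, d_1 = (48 - 6^2)/1 = 12/1 = 12, a_1 = floor((6 + 6)/12) = 1.
  m_2 = 12*1 - 6 = 6, d_2 = (48 - 6^2)/12 = 12/12 = 1, a_2 = floor((6 + 6)/1) = 12.
  m_3 = 1*12 - 6 = 6, d_3 = (48 - 6^2)/1 = 12/1 = 12: (m_3, d_3) = (m_1, d_1) = (6, 12), so from here the quotients repeat a_1, a_2; the period length is 2.
So sqrt(48) = [6; (1, 12)] with period length k = 2.
k is even, so the fundamental solution of x^2 - 48y^2 = 1 is (p_{k-1}, q_{k-1}) = (p_1, q_1); compute convergents through index 1.
Convergents (p_i = a_i*p_{i-1} + p_{i-2}, q_i = a_i*q_{i-1} + q_{i-2} with p_{-2}=0, p_{-1}=1, q_{-2}=1, q_{-1}=0):
  i=0: a_0=6, p_0 = 6*1 + 0 = 6, q_0 = 6*0 + 1 = 1.
  i=1: a_1=1, p_1 = 1*6 + 1 = 7, q_1 = 1*1 + 0 = 1.
Check: 7^2 - 48*1^2 = 49 - 48 = 1, so (x, y) = (7, 1) solves the equation, and by the theorem it is the least positive solution.

(x, y) = (7, 1)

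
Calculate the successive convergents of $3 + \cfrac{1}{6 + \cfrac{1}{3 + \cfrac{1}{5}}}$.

3/1, 19/6, 60/19, 319/101

Using the convergent recurrence p_i = a_i*p_{i-1} + p_{i-2}, q_i = a_i*q_{i-1} + q_{i-2} with p_{-2}=0, p_{-1}=1, q_{-2}=1, q_{-1}=0:
  i=0: a_0=3, p_0 = 3*1 + 0 = 3, q_0 = 3*0 + 1 = 1.
  i=1: a_1=6, p_1 = 6*3 + 1 = 19, q_1 = 6*1 + 0 = 6.
  i=2: a_2=3, p_2 = 3*19 + 3 = 60, q_2 = 3*6 + 1 = 19.
  i=3: a_3=5, p_3 = 5*60 + 19 = 319, q_3 = 5*19 + 6 = 101.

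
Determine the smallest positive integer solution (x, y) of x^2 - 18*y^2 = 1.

First expand sqrt(18) as a continued fraction. With x_i = (sqrt(18) + m_i)/d_i and (m_0, d_0) = (0, 1): a_0 = floor(sqrt(18)) = 4, since 4^2 = 16 <= 18 < 25 = 5^2.
Iterate m_{i+1} = d_i*a_i - m_i, d_{i+1} = (18 - m_{i+1}^2)/d_i, a_{i+1} = floor((a_0 + m_{i+1})/d_{i+1}):
  m_1 = 1*4 - 0 = 4, d_1 = (18 - 4^2)/1 = 2/1 = 2, a_1 = floor((4 + 4)/2) = 4.
  m_2 = 2*4 - 4 = 4, d_2 = (18 - 4^2)/2 = 2/2 = 1, a_2 = floor((4 + 4)/1) = 8.
  m_3 = 1*8 - 4 = 4, d_3 = (18 - 4^2)/1 = 2/1 = 2: (m_3, d_3) = (m_1, d_1) = (4, 2), so from here the quotients repeat a_1, a_2; the period length is 2.
So sqrt(18) = [4; (4, 8)] with period length k = 2.
k is even, so the fundamental solution of x^2 - 18y^2 = 1 is (p_{k-1}, q_{k-1}) = (p_1, q_1); compute convergents through index 1.
Convergents (p_i = a_i*p_{i-1} + p_{i-2}, q_i = a_i*q_{i-1} + q_{i-2} with p_{-2}=0, p_{-1}=1, q_{-2}=1, q_{-1}=0):
  i=0: a_0=4, p_0 = 4*1 + 0 = 4, q_0 = 4*0 + 1 = 1.
  i=1: a_1=4, p_1 = 4*4 + 1 = 17, q_1 = 4*1 + 0 = 4.
Check: 17^2 - 18*4^2 = 289 - 288 = 1, so (x, y) = (17, 4) solves the equation, and by the theorem it is the least positive solution.

(x, y) = (17, 4)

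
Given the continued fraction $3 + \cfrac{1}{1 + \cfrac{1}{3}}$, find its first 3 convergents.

Using the convergent recurrence p_i = a_i*p_{i-1} + p_{i-2}, q_i = a_i*q_{i-1} + q_{i-2} with p_{-2}=0, p_{-1}=1, q_{-2}=1, q_{-1}=0:
  i=0: a_0=3, p_0 = 3*1 + 0 = 3, q_0 = 3*0 + 1 = 1.
  i=1: a_1=1, p_1 = 1*3 + 1 = 4, q_1 = 1*1 + 0 = 1.
  i=2: a_2=3, p_2 = 3*4 + 3 = 15, q_2 = 3*1 + 1 = 4.

3/1, 4/1, 15/4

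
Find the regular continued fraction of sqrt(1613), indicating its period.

[40; (6, 6, 80)]

Write x_i = (sqrt(1613) + m_i)/d_i with (m_0, d_0) = (0, 1). a_0 = floor(sqrt(1613)) = 40, since 40^2 = 1600 <= 1613 < 1681 = 41^2.
Iterate m_{i+1} = d_i*a_i - m_i, d_{i+1} = (1613 - m_{i+1}^2)/d_i, a_{i+1} = floor((a_0 + m_{i+1})/d_{i+1}):
  m_1 = 1*40 - 0 = 40, d_1 = (1613 - 40^2)/1 = 13/1 = 13, a_1 = floor((40 + 40)/13) = 6.
  m_2 = 13*6 - 40 = 38, d_2 = (1613 - 38^2)/13 = 169/13 = 13, a_2 = floor((40 + 38)/13) = 6.
  m_3 = 13*6 - 38 = 40, d_3 = (1613 - 40^2)/13 = 13/13 = 1, a_3 = floor((40 + 40)/1) = 80.
  m_4 = 1*80 - 40 = 40, d_4 = (1613 - 40^2)/1 = 13/1 = 13: (m_4, d_4) = (m_1, d_1) = (40, 13), so from here the quotients repeat a_1, ..., a_3; the period length is 3.
Hence the expansion of sqrt(1613) is a_0 = 40 followed by the repeating block 6, 6, 80 (period 3).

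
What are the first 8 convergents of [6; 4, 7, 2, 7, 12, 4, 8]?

6/1, 25/4, 181/29, 387/62, 2890/463, 35067/5618, 143158/22935, 1180331/189098

Using the convergent recurrence p_i = a_i*p_{i-1} + p_{i-2}, q_i = a_i*q_{i-1} + q_{i-2} with p_{-2}=0, p_{-1}=1, q_{-2}=1, q_{-1}=0:
  i=0: a_0=6, p_0 = 6*1 + 0 = 6, q_0 = 6*0 + 1 = 1.
  i=1: a_1=4, p_1 = 4*6 + 1 = 25, q_1 = 4*1 + 0 = 4.
  i=2: a_2=7, p_2 = 7*25 + 6 = 181, q_2 = 7*4 + 1 = 29.
  i=3: a_3=2, p_3 = 2*181 + 25 = 387, q_3 = 2*29 + 4 = 62.
  i=4: a_4=7, p_4 = 7*387 + 181 = 2890, q_4 = 7*62 + 29 = 463.
  i=5: a_5=12, p_5 = 12*2890 + 387 = 35067, q_5 = 12*463 + 62 = 5618.
  i=6: a_6=4, p_6 = 4*35067 + 2890 = 143158, q_6 = 4*5618 + 463 = 22935.
  i=7: a_7=8, p_7 = 8*143158 + 35067 = 1180331, q_7 = 8*22935 + 5618 = 189098.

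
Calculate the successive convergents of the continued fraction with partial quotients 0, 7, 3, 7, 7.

0/1, 1/7, 3/22, 22/161, 157/1149

Using the convergent recurrence p_i = a_i*p_{i-1} + p_{i-2}, q_i = a_i*q_{i-1} + q_{i-2} with p_{-2}=0, p_{-1}=1, q_{-2}=1, q_{-1}=0:
  i=0: a_0=0, p_0 = 0*1 + 0 = 0, q_0 = 0*0 + 1 = 1.
  i=1: a_1=7, p_1 = 7*0 + 1 = 1, q_1 = 7*1 + 0 = 7.
  i=2: a_2=3, p_2 = 3*1 + 0 = 3, q_2 = 3*7 + 1 = 22.
  i=3: a_3=7, p_3 = 7*3 + 1 = 22, q_3 = 7*22 + 7 = 161.
  i=4: a_4=7, p_4 = 7*22 + 3 = 157, q_4 = 7*161 + 22 = 1149.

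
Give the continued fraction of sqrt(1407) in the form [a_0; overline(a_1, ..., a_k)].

[37; overline(1, 1, 24, 1, 1, 74)]

Write x_i = (sqrt(1407) + m_i)/d_i with (m_0, d_0) = (0, 1). a_0 = floor(sqrt(1407)) = 37, since 37^2 = 1369 <= 1407 < 1444 = 38^2.
Iterate m_{i+1} = d_i*a_i - m_i, d_{i+1} = (1407 - m_{i+1}^2)/d_i, a_{i+1} = floor((a_0 + m_{i+1})/d_{i+1}):
  m_1 = 1*37 - 0 = 37, d_1 = (1407 - 37^2)/1 = 38/1 = 38, a_1 = floor((37 + 37)/38) = 1.
  m_2 = 38*1 - 37 = 1, d_2 = (1407 - 1^2)/38 = 1406/38 = 37, a_2 = floor((37 + 1)/37) = 1.
  m_3 = 37*1 - 1 = 36, d_3 = (1407 - 36^2)/37 = 111/37 = 3, a_3 = floor((37 + 36)/3) = 24.
  m_4 = 3*24 - 36 = 36, d_4 = (1407 - 36^2)/3 = 111/3 = 37, a_4 = floor((37 + 36)/37) = 1.
  m_5 = 37*1 - 36 = 1, d_5 = (1407 - 1^2)/37 = 1406/37 = 38, a_5 = floor((37 + 1)/38) = 1.
  m_6 = 38*1 - 1 = 37, d_6 = (1407 - 37^2)/38 = 38/38 = 1, a_6 = floor((37 + 37)/1) = 74.
  m_7 = 1*74 - 37 = 37, d_7 = (1407 - 37^2)/1 = 38/1 = 38: (m_7, d_7) = (m_1, d_1) = (37, 38), so from here the quotients repeat a_1, ..., a_6; the period length is 6.
Hence the expansion of sqrt(1407) is a_0 = 37 followed by the repeating block 1, 1, 24, 1, 1, 74 (period 6).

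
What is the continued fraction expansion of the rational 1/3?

[0; 3]

Run the Euclidean algorithm on 1 and 3; the successive quotients are the partial quotients a_0, a_1, ... (each step inverts the fractional part left over by the previous one):
  1 = 0*3 + 1, so a_0 = 0.
  3 = 3*1 + 0, so a_1 = 3.
The remainder reaches 0 after 2 divisions, so the expansion has 2 partial quotients, read off in order.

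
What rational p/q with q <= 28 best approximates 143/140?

Expand x = 143/140 as a continued fraction with the Euclidean algorithm:
  143 = 1*140 + 3, so a_0 = 1.
  140 = 46*3 + 2, so a_1 = 46.
  3 = 1*2 + 1, so a_2 = 1.
  2 = 2*1 + 0, so a_3 = 2.
so x = [1; 46, 1, 2].
Convergents (p_i = a_i*p_{i-1} + p_{i-2}, q_i = a_i*q_{i-1} + q_{i-2} with p_{-2}=0, p_{-1}=1, q_{-2}=1, q_{-1}=0), until the denominator exceeds 28:
  i=0: a_0=1, p_0 = 1*1 + 0 = 1, q_0 = 1*0 + 1 = 1.
  i=1: a_1=46, p_1 = 46*1 + 1 = 47, q_1 = 46*1 + 0 = 46.
q_1 = 46 > 28, so the last convergent with denominator <= 28 is p_0/q_0 = 1/1.
The closest fraction with denominator <= 28 is either p_0/q_0 or the intermediate fraction (k*p_0 + p_{-1})/(k*q_0 + q_{-1}) with the largest k >= 1 whose denominator stays <= 28; these approach x as k grows, and every other convergent or intermediate fraction in range is farther away.
Largest k: floor((28 - q_{-1})/q_0) = floor((28 - 0)/1) = 28 (using the seeds p_{-1} = 1, q_{-1} = 0).
That gives (28*1 + 1)/(28*1 + 0) = 29/28.
Compare the errors: |x - 1/1| = |143*1 - 1*140|/(140*1) = 3/140, and |x - 29/28| = |143*28 - 29*140|/(140*28) = 56/3920.
Cross-multiplying, 56*140 = 7840 < 11760 = 3*3920, so 56/3920 is smaller: the intermediate fraction 29/28 is closer to x than 1/1.

29/28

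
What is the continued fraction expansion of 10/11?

[0; 1, 10]

Run the Euclidean algorithm on 10 and 11; the successive quotients are the partial quotients a_0, a_1, ... (each step inverts the fractional part left over by the previous one):
  10 = 0*11 + 10, so a_0 = 0.
  11 = 1*10 + 1, so a_1 = 1.
  10 = 10*1 + 0, so a_2 = 10.
The remainder reaches 0 after 3 divisions, so the expansion has 3 partial quotients, read off in order.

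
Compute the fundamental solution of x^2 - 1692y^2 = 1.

First expand sqrt(1692) as a continued fraction. With x_i = (sqrt(1692) + m_i)/d_i and (m_0, d_0) = (0, 1): a_0 = floor(sqrt(1692)) = 41, since 41^2 = 1681 <= 1692 < 1764 = 42^2.
Iterate m_{i+1} = d_i*a_i - m_i, d_{i+1} = (1692 - m_{i+1}^2)/d_i, a_{i+1} = floor((a_0 + m_{i+1})/d_{i+1}):
  m_1 = 1*41 - 0 = 41, d_1 = (1692 - 41^2)/1 = 11/1 = 11, a_1 = floor((41 + 41)/11) = 7.
  m_2 = 11*7 - 41 = 36, d_2 = (1692 - 36^2)/11 = 396/11 = 36, a_2 = floor((41 + 36)/36) = 2.
  m_3 = 36*2 - 36 = 36, d_3 = (1692 - 36^2)/36 = 396/36 = 11, a_3 = floor((41 + 36)/11) = 7.
  m_4 = 11*7 - 36 = 41, d_4 = (1692 - 41^2)/11 = 11/11 = 1, a_4 = floor((41 + 41)/1) = 82.
  m_5 = 1*82 - 41 = 41, d_5 = (1692 - 41^2)/1 = 11/1 = 11: (m_5, d_5) = (m_1, d_1) = (41, 11), so from here the quotients repeat a_1, ..., a_4; the period length is 4.
So sqrt(1692) = [41; (7, 2, 7, 82)] with period length k = 4.
k is even, so the fundamental solution of x^2 - 1692y^2 = 1 is (p_{k-1}, q_{k-1}) = (p_3, q_3); compute convergents through index 3.
Convergents (p_i = a_i*p_{i-1} + p_{i-2}, q_i = a_i*q_{i-1} + q_{i-2} with p_{-2}=0, p_{-1}=1, q_{-2}=1, q_{-1}=0):
  i=0: a_0=41, p_0 = 41*1 + 0 = 41, q_0 = 41*0 + 1 = 1.
  i=1: a_1=7, p_1 = 7*41 + 1 = 288, q_1 = 7*1 + 0 = 7.
  i=2: a_2=2, p_2 = 2*288 + 41 = 617, q_2 = 2*7 + 1 = 15.
  i=3: a_3=7, p_3 = 7*617 + 288 = 4607, q_3 = 7*15 + 7 = 112.
Check: 4607^2 - 1692*112^2 = 21224449 - 21224448 = 1, so (x, y) = (4607, 112) solves the equation, and by the theorem it is the least positive solution.

(x, y) = (4607, 112)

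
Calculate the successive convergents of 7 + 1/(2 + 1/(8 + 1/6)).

Using the convergent recurrence p_i = a_i*p_{i-1} + p_{i-2}, q_i = a_i*q_{i-1} + q_{i-2} with p_{-2}=0, p_{-1}=1, q_{-2}=1, q_{-1}=0:
  i=0: a_0=7, p_0 = 7*1 + 0 = 7, q_0 = 7*0 + 1 = 1.
  i=1: a_1=2, p_1 = 2*7 + 1 = 15, q_1 = 2*1 + 0 = 2.
  i=2: a_2=8, p_2 = 8*15 + 7 = 127, q_2 = 8*2 + 1 = 17.
  i=3: a_3=6, p_3 = 6*127 + 15 = 777, q_3 = 6*17 + 2 = 104.

7/1, 15/2, 127/17, 777/104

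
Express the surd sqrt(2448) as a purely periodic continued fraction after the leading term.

[49; (2, 10, 2, 98)]

Write x_i = (sqrt(2448) + m_i)/d_i with (m_0, d_0) = (0, 1). a_0 = floor(sqrt(2448)) = 49, since 49^2 = 2401 <= 2448 < 2500 = 50^2.
Iterate m_{i+1} = d_i*a_i - m_i, d_{i+1} = (2448 - m_{i+1}^2)/d_i, a_{i+1} = floor((a_0 + m_{i+1})/d_{i+1}):
  m_1 = 1*49 - 0 = 49, d_1 = (2448 - 49^2)/1 = 47/1 = 47, a_1 = floor((49 + 49)/47) = 2.
  m_2 = 47*2 - 49 = 45, d_2 = (2448 - 45^2)/47 = 423/47 = 9, a_2 = floor((49 + 45)/9) = 10.
  m_3 = 9*10 - 45 = 45, d_3 = (2448 - 45^2)/9 = 423/9 = 47, a_3 = floor((49 + 45)/47) = 2.
  m_4 = 47*2 - 45 = 49, d_4 = (2448 - 49^2)/47 = 47/47 = 1, a_4 = floor((49 + 49)/1) = 98.
  m_5 = 1*98 - 49 = 49, d_5 = (2448 - 49^2)/1 = 47/1 = 47: (m_5, d_5) = (m_1, d_1) = (49, 47), so from here the quotients repeat a_1, ..., a_4; the period length is 4.
Hence the expansion of sqrt(2448) is a_0 = 49 followed by the repeating block 2, 10, 2, 98 (period 4).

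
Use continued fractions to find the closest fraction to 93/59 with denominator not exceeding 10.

11/7

Expand x = 93/59 as a continued fraction with the Euclidean algorithm:
  93 = 1*59 + 34, so a_0 = 1.
  59 = 1*34 + 25, so a_1 = 1.
  34 = 1*25 + 9, so a_2 = 1.
  25 = 2*9 + 7, so a_3 = 2.
  9 = 1*7 + 2, so a_4 = 1.
  7 = 3*2 + 1, so a_5 = 3.
  2 = 2*1 + 0, so a_6 = 2.
so x = [1; 1, 1, 2, 1, 3, 2].
Convergents (p_i = a_i*p_{i-1} + p_{i-2}, q_i = a_i*q_{i-1} + q_{i-2} with p_{-2}=0, p_{-1}=1, q_{-2}=1, q_{-1}=0), until the denominator exceeds 10:
  i=0: a_0=1, p_0 = 1*1 + 0 = 1, q_0 = 1*0 + 1 = 1.
  i=1: a_1=1, p_1 = 1*1 + 1 = 2, q_1 = 1*1 + 0 = 1.
  i=2: a_2=1, p_2 = 1*2 + 1 = 3, q_2 = 1*1 + 1 = 2.
  i=3: a_3=2, p_3 = 2*3 + 2 = 8, q_3 = 2*2 + 1 = 5.
  i=4: a_4=1, p_4 = 1*8 + 3 = 11, q_4 = 1*5 + 2 = 7.
  i=5: a_5=3, p_5 = 3*11 + 8 = 41, q_5 = 3*7 + 5 = 26.
q_5 = 26 > 10, so the last convergent with denominator <= 10 is p_4/q_4 = 11/7.
The closest fraction with denominator <= 10 is either p_4/q_4 or the intermediate fraction (k*p_4 + p_3)/(k*q_4 + q_3) with the largest k >= 1 whose denominator stays <= 10; these approach x as k grows, and every other convergent or intermediate fraction in range is farther away.
Largest k: floor((10 - q_3)/q_4) = floor((10 - 5)/7) = 0.
Since k = 0, no intermediate fraction beyond p_4/q_4 has denominator <= 10, so the convergent 11/7 is the closest (its error is |93*7 - 11*59|/(59*7) = 2/413).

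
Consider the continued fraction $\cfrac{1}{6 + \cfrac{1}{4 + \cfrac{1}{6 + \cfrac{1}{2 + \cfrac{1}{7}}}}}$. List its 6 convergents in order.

Using the convergent recurrence p_i = a_i*p_{i-1} + p_{i-2}, q_i = a_i*q_{i-1} + q_{i-2} with p_{-2}=0, p_{-1}=1, q_{-2}=1, q_{-1}=0:
  i=0: a_0=0, p_0 = 0*1 + 0 = 0, q_0 = 0*0 + 1 = 1.
  i=1: a_1=6, p_1 = 6*0 + 1 = 1, q_1 = 6*1 + 0 = 6.
  i=2: a_2=4, p_2 = 4*1 + 0 = 4, q_2 = 4*6 + 1 = 25.
  i=3: a_3=6, p_3 = 6*4 + 1 = 25, q_3 = 6*25 + 6 = 156.
  i=4: a_4=2, p_4 = 2*25 + 4 = 54, q_4 = 2*156 + 25 = 337.
  i=5: a_5=7, p_5 = 7*54 + 25 = 403, q_5 = 7*337 + 156 = 2515.

0/1, 1/6, 4/25, 25/156, 54/337, 403/2515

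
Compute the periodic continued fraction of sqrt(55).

Write x_i = (sqrt(55) + m_i)/d_i with (m_0, d_0) = (0, 1). a_0 = floor(sqrt(55)) = 7, since 7^2 = 49 <= 55 < 64 = 8^2.
Iterate m_{i+1} = d_i*a_i - m_i, d_{i+1} = (55 - m_{i+1}^2)/d_i, a_{i+1} = floor((a_0 + m_{i+1})/d_{i+1}):
  m_1 = 1*7 - 0 = 7, d_1 = (55 - 7^2)/1 = 6/1 = 6, a_1 = floor((7 + 7)/6) = 2.
  m_2 = 6*2 - 7 = 5, d_2 = (55 - 5^2)/6 = 30/6 = 5, a_2 = floor((7 + 5)/5) = 2.
  m_3 = 5*2 - 5 = 5, d_3 = (55 - 5^2)/5 = 30/5 = 6, a_3 = floor((7 + 5)/6) = 2.
  m_4 = 6*2 - 5 = 7, d_4 = (55 - 7^2)/6 = 6/6 = 1, a_4 = floor((7 + 7)/1) = 14.
  m_5 = 1*14 - 7 = 7, d_5 = (55 - 7^2)/1 = 6/1 = 6: (m_5, d_5) = (m_1, d_1) = (7, 6), so from here the quotients repeat a_1, ..., a_4; the period length is 4.
Hence the expansion of sqrt(55) is a_0 = 7 followed by the repeating block 2, 2, 2, 14 (period 4).

[7; (2, 2, 2, 14)]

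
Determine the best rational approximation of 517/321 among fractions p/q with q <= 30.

29/18

Expand x = 517/321 as a continued fraction with the Euclidean algorithm:
  517 = 1*321 + 196, so a_0 = 1.
  321 = 1*196 + 125, so a_1 = 1.
  196 = 1*125 + 71, so a_2 = 1.
  125 = 1*71 + 54, so a_3 = 1.
  71 = 1*54 + 17, so a_4 = 1.
  54 = 3*17 + 3, so a_5 = 3.
  17 = 5*3 + 2, so a_6 = 5.
  3 = 1*2 + 1, so a_7 = 1.
  2 = 2*1 + 0, so a_8 = 2.
so x = [1; 1, 1, 1, 1, 3, 5, 1, 2].
Convergents (p_i = a_i*p_{i-1} + p_{i-2}, q_i = a_i*q_{i-1} + q_{i-2} with p_{-2}=0, p_{-1}=1, q_{-2}=1, q_{-1}=0), until the denominator exceeds 30:
  i=0: a_0=1, p_0 = 1*1 + 0 = 1, q_0 = 1*0 + 1 = 1.
  i=1: a_1=1, p_1 = 1*1 + 1 = 2, q_1 = 1*1 + 0 = 1.
  i=2: a_2=1, p_2 = 1*2 + 1 = 3, q_2 = 1*1 + 1 = 2.
  i=3: a_3=1, p_3 = 1*3 + 2 = 5, q_3 = 1*2 + 1 = 3.
  i=4: a_4=1, p_4 = 1*5 + 3 = 8, q_4 = 1*3 + 2 = 5.
  i=5: a_5=3, p_5 = 3*8 + 5 = 29, q_5 = 3*5 + 3 = 18.
  i=6: a_6=5, p_6 = 5*29 + 8 = 153, q_6 = 5*18 + 5 = 95.
q_6 = 95 > 30, so the last convergent with denominator <= 30 is p_5/q_5 = 29/18.
The closest fraction with denominator <= 30 is either p_5/q_5 or the intermediate fraction (k*p_5 + p_4)/(k*q_5 + q_4) with the largest k >= 1 whose denominator stays <= 30; these approach x as k grows, and every other convergent or intermediate fraction in range is farther away.
Largest k: floor((30 - q_4)/q_5) = floor((30 - 5)/18) = 1.
That gives (1*29 + 8)/(1*18 + 5) = 37/23.
Compare the errors: |x - 29/18| = |517*18 - 29*321|/(321*18) = 3/5778, and |x - 37/23| = |517*23 - 37*321|/(321*23) = 14/7383.
Cross-multiplying, 3*7383 = 22149 < 80892 = 14*5778, so 3/5778 is smaller: the convergent 29/18 is closer to x than 37/23.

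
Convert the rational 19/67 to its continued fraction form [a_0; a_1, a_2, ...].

[0; 3, 1, 1, 9]

Run the Euclidean algorithm on 19 and 67; the successive quotients are the partial quotients a_0, a_1, ... (each step inverts the fractional part left over by the previous one):
  19 = 0*67 + 19, so a_0 = 0.
  67 = 3*19 + 10, so a_1 = 3.
  19 = 1*10 + 9, so a_2 = 1.
  10 = 1*9 + 1, so a_3 = 1.
  9 = 9*1 + 0, so a_4 = 9.
The remainder reaches 0 after 5 divisions, so the expansion has 5 partial quotients, read off in order.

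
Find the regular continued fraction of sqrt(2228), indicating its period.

[47; (4, 1, 22, 1, 4, 94)]

Write x_i = (sqrt(2228) + m_i)/d_i with (m_0, d_0) = (0, 1). a_0 = floor(sqrt(2228)) = 47, since 47^2 = 2209 <= 2228 < 2304 = 48^2.
Iterate m_{i+1} = d_i*a_i - m_i, d_{i+1} = (2228 - m_{i+1}^2)/d_i, a_{i+1} = floor((a_0 + m_{i+1})/d_{i+1}):
  m_1 = 1*47 - 0 = 47, d_1 = (2228 - 47^2)/1 = 19/1 = 19, a_1 = floor((47 + 47)/19) = 4.
  m_2 = 19*4 - 47 = 29, d_2 = (2228 - 29^2)/19 = 1387/19 = 73, a_2 = floor((47 + 29)/73) = 1.
  m_3 = 73*1 - 29 = 44, d_3 = (2228 - 44^2)/73 = 292/73 = 4, a_3 = floor((47 + 44)/4) = 22.
  m_4 = 4*22 - 44 = 44, d_4 = (2228 - 44^2)/4 = 292/4 = 73, a_4 = floor((47 + 44)/73) = 1.
  m_5 = 73*1 - 44 = 29, d_5 = (2228 - 29^2)/73 = 1387/73 = 19, a_5 = floor((47 + 29)/19) = 4.
  m_6 = 19*4 - 29 = 47, d_6 = (2228 - 47^2)/19 = 19/19 = 1, a_6 = floor((47 + 47)/1) = 94.
  m_7 = 1*94 - 47 = 47, d_7 = (2228 - 47^2)/1 = 19/1 = 19: (m_7, d_7) = (m_1, d_1) = (47, 19), so from here the quotients repeat a_1, ..., a_6; the period length is 6.
Hence the expansion of sqrt(2228) is a_0 = 47 followed by the repeating block 4, 1, 22, 1, 4, 94 (period 6).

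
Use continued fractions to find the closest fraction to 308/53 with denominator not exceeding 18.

93/16

Expand x = 308/53 as a continued fraction with the Euclidean algorithm:
  308 = 5*53 + 43, so a_0 = 5.
  53 = 1*43 + 10, so a_1 = 1.
  43 = 4*10 + 3, so a_2 = 4.
  10 = 3*3 + 1, so a_3 = 3.
  3 = 3*1 + 0, so a_4 = 3.
so x = [5; 1, 4, 3, 3].
Convergents (p_i = a_i*p_{i-1} + p_{i-2}, q_i = a_i*q_{i-1} + q_{i-2} with p_{-2}=0, p_{-1}=1, q_{-2}=1, q_{-1}=0), until the denominator exceeds 18:
  i=0: a_0=5, p_0 = 5*1 + 0 = 5, q_0 = 5*0 + 1 = 1.
  i=1: a_1=1, p_1 = 1*5 + 1 = 6, q_1 = 1*1 + 0 = 1.
  i=2: a_2=4, p_2 = 4*6 + 5 = 29, q_2 = 4*1 + 1 = 5.
  i=3: a_3=3, p_3 = 3*29 + 6 = 93, q_3 = 3*5 + 1 = 16.
  i=4: a_4=3, p_4 = 3*93 + 29 = 308, q_4 = 3*16 + 5 = 53.
q_4 = 53 > 18, so the last convergent with denominator <= 18 is p_3/q_3 = 93/16.
The closest fraction with denominator <= 18 is either p_3/q_3 or the intermediate fraction (k*p_3 + p_2)/(k*q_3 + q_2) with the largest k >= 1 whose denominator stays <= 18; these approach x as k grows, and every other convergent or intermediate fraction in range is farther away.
Largest k: floor((18 - q_2)/q_3) = floor((18 - 5)/16) = 0.
Since k = 0, no intermediate fraction beyond p_3/q_3 has denominator <= 18, so the convergent 93/16 is the closest (its error is |308*16 - 93*53|/(53*16) = 1/848).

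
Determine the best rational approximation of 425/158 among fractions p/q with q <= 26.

Expand x = 425/158 as a continued fraction with the Euclidean algorithm:
  425 = 2*158 + 109, so a_0 = 2.
  158 = 1*109 + 49, so a_1 = 1.
  109 = 2*49 + 11, so a_2 = 2.
  49 = 4*11 + 5, so a_3 = 4.
  11 = 2*5 + 1, so a_4 = 2.
  5 = 5*1 + 0, so a_5 = 5.
so x = [2; 1, 2, 4, 2, 5].
Convergents (p_i = a_i*p_{i-1} + p_{i-2}, q_i = a_i*q_{i-1} + q_{i-2} with p_{-2}=0, p_{-1}=1, q_{-2}=1, q_{-1}=0), until the denominator exceeds 26:
  i=0: a_0=2, p_0 = 2*1 + 0 = 2, q_0 = 2*0 + 1 = 1.
  i=1: a_1=1, p_1 = 1*2 + 1 = 3, q_1 = 1*1 + 0 = 1.
  i=2: a_2=2, p_2 = 2*3 + 2 = 8, q_2 = 2*1 + 1 = 3.
  i=3: a_3=4, p_3 = 4*8 + 3 = 35, q_3 = 4*3 + 1 = 13.
  i=4: a_4=2, p_4 = 2*35 + 8 = 78, q_4 = 2*13 + 3 = 29.
q_4 = 29 > 26, so the last convergent with denominator <= 26 is p_3/q_3 = 35/13.
The closest fraction with denominator <= 26 is either p_3/q_3 or the intermediate fraction (k*p_3 + p_2)/(k*q_3 + q_2) with the largest k >= 1 whose denominator stays <= 26; these approach x as k grows, and every other convergent or intermediate fraction in range is farther away.
Largest k: floor((26 - q_2)/q_3) = floor((26 - 3)/13) = 1.
That gives (1*35 + 8)/(1*13 + 3) = 43/16.
Compare the errors: |x - 35/13| = |425*13 - 35*158|/(158*13) = 5/2054, and |x - 43/16| = |425*16 - 43*158|/(158*16) = 6/2528.
Cross-multiplying, 6*2054 = 12324 < 12640 = 5*2528, so 6/2528 is smaller: the intermediate fraction 43/16 is closer to x than 35/13.

43/16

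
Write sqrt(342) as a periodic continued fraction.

[18; (2, 36)]

Write x_i = (sqrt(342) + m_i)/d_i with (m_0, d_0) = (0, 1). a_0 = floor(sqrt(342)) = 18, since 18^2 = 324 <= 342 < 361 = 19^2.
Iterate m_{i+1} = d_i*a_i - m_i, d_{i+1} = (342 - m_{i+1}^2)/d_i, a_{i+1} = floor((a_0 + m_{i+1})/d_{i+1}):
  m_1 = 1*18 - 0 = 18, d_1 = (342 - 18^2)/1 = 18/1 = 18, a_1 = floor((18 + 18)/18) = 2.
  m_2 = 18*2 - 18 = 18, d_2 = (342 - 18^2)/18 = 18/18 = 1, a_2 = floor((18 + 18)/1) = 36.
  m_3 = 1*36 - 18 = 18, d_3 = (342 - 18^2)/1 = 18/1 = 18: (m_3, d_3) = (m_1, d_1) = (18, 18), so from here the quotients repeat a_1, a_2; the period length is 2.
Hence the expansion of sqrt(342) is a_0 = 18 followed by the repeating block 2, 36 (period 2).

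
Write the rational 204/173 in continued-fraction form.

Run the Euclidean algorithm on 204 and 173; the successive quotients are the partial quotients a_0, a_1, ... (each step inverts the fractional part left over by the previous one):
  204 = 1*173 + 31, so a_0 = 1.
  173 = 5*31 + 18, so a_1 = 5.
  31 = 1*18 + 13, so a_2 = 1.
  18 = 1*13 + 5, so a_3 = 1.
  13 = 2*5 + 3, so a_4 = 2.
  5 = 1*3 + 2, so a_5 = 1.
  3 = 1*2 + 1, so a_6 = 1.
  2 = 2*1 + 0, so a_7 = 2.
The remainder reaches 0 after 8 divisions, so the expansion has 8 partial quotients, read off in order.

[1; 5, 1, 1, 2, 1, 1, 2]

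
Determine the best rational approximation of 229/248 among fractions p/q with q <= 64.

12/13

Expand x = 229/248 as a continued fraction with the Euclidean algorithm:
  229 = 0*248 + 229, so a_0 = 0.
  248 = 1*229 + 19, so a_1 = 1.
  229 = 12*19 + 1, so a_2 = 12.
  19 = 19*1 + 0, so a_3 = 19.
so x = [0; 1, 12, 19].
Convergents (p_i = a_i*p_{i-1} + p_{i-2}, q_i = a_i*q_{i-1} + q_{i-2} with p_{-2}=0, p_{-1}=1, q_{-2}=1, q_{-1}=0), until the denominator exceeds 64:
  i=0: a_0=0, p_0 = 0*1 + 0 = 0, q_0 = 0*0 + 1 = 1.
  i=1: a_1=1, p_1 = 1*0 + 1 = 1, q_1 = 1*1 + 0 = 1.
  i=2: a_2=12, p_2 = 12*1 + 0 = 12, q_2 = 12*1 + 1 = 13.
  i=3: a_3=19, p_3 = 19*12 + 1 = 229, q_3 = 19*13 + 1 = 248.
q_3 = 248 > 64, so the last convergent with denominator <= 64 is p_2/q_2 = 12/13.
The closest fraction with denominator <= 64 is either p_2/q_2 or the intermediate fraction (k*p_2 + p_1)/(k*q_2 + q_1) with the largest k >= 1 whose denominator stays <= 64; these approach x as k grows, and every other convergent or intermediate fraction in range is farther away.
Largest k: floor((64 - q_1)/q_2) = floor((64 - 1)/13) = 4.
That gives (4*12 + 1)/(4*13 + 1) = 49/53.
Compare the errors: |x - 12/13| = |229*13 - 12*248|/(248*13) = 1/3224, and |x - 49/53| = |229*53 - 49*248|/(248*53) = 15/13144.
Cross-multiplying, 1*13144 = 13144 < 48360 = 15*3224, so 1/3224 is smaller: the convergent 12/13 is closer to x than 49/53.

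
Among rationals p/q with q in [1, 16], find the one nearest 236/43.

11/2

Expand x = 236/43 as a continued fraction with the Euclidean algorithm:
  236 = 5*43 + 21, so a_0 = 5.
  43 = 2*21 + 1, so a_1 = 2.
  21 = 21*1 + 0, so a_2 = 21.
so x = [5; 2, 21].
Convergents (p_i = a_i*p_{i-1} + p_{i-2}, q_i = a_i*q_{i-1} + q_{i-2} with p_{-2}=0, p_{-1}=1, q_{-2}=1, q_{-1}=0), until the denominator exceeds 16:
  i=0: a_0=5, p_0 = 5*1 + 0 = 5, q_0 = 5*0 + 1 = 1.
  i=1: a_1=2, p_1 = 2*5 + 1 = 11, q_1 = 2*1 + 0 = 2.
  i=2: a_2=21, p_2 = 21*11 + 5 = 236, q_2 = 21*2 + 1 = 43.
q_2 = 43 > 16, so the last convergent with denominator <= 16 is p_1/q_1 = 11/2.
The closest fraction with denominator <= 16 is either p_1/q_1 or the intermediate fraction (k*p_1 + p_0)/(k*q_1 + q_0) with the largest k >= 1 whose denominator stays <= 16; these approach x as k grows, and every other convergent or intermediate fraction in range is farther away.
Largest k: floor((16 - q_0)/q_1) = floor((16 - 1)/2) = 7.
That gives (7*11 + 5)/(7*2 + 1) = 82/15.
Compare the errors: |x - 11/2| = |236*2 - 11*43|/(43*2) = 1/86, and |x - 82/15| = |236*15 - 82*43|/(43*15) = 14/645.
Cross-multiplying, 1*645 = 645 < 1204 = 14*86, so 1/86 is smaller: the convergent 11/2 is closer to x than 82/15.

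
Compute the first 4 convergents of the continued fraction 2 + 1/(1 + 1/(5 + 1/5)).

2/1, 3/1, 17/6, 88/31

Using the convergent recurrence p_i = a_i*p_{i-1} + p_{i-2}, q_i = a_i*q_{i-1} + q_{i-2} with p_{-2}=0, p_{-1}=1, q_{-2}=1, q_{-1}=0:
  i=0: a_0=2, p_0 = 2*1 + 0 = 2, q_0 = 2*0 + 1 = 1.
  i=1: a_1=1, p_1 = 1*2 + 1 = 3, q_1 = 1*1 + 0 = 1.
  i=2: a_2=5, p_2 = 5*3 + 2 = 17, q_2 = 5*1 + 1 = 6.
  i=3: a_3=5, p_3 = 5*17 + 3 = 88, q_3 = 5*6 + 1 = 31.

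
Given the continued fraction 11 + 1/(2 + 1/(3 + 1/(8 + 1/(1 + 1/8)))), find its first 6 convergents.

11/1, 23/2, 80/7, 663/58, 743/65, 6607/578

Using the convergent recurrence p_i = a_i*p_{i-1} + p_{i-2}, q_i = a_i*q_{i-1} + q_{i-2} with p_{-2}=0, p_{-1}=1, q_{-2}=1, q_{-1}=0:
  i=0: a_0=11, p_0 = 11*1 + 0 = 11, q_0 = 11*0 + 1 = 1.
  i=1: a_1=2, p_1 = 2*11 + 1 = 23, q_1 = 2*1 + 0 = 2.
  i=2: a_2=3, p_2 = 3*23 + 11 = 80, q_2 = 3*2 + 1 = 7.
  i=3: a_3=8, p_3 = 8*80 + 23 = 663, q_3 = 8*7 + 2 = 58.
  i=4: a_4=1, p_4 = 1*663 + 80 = 743, q_4 = 1*58 + 7 = 65.
  i=5: a_5=8, p_5 = 8*743 + 663 = 6607, q_5 = 8*65 + 58 = 578.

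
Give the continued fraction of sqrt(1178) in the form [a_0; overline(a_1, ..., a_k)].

[34; overline(3, 9, 2, 9, 3, 68)]

Write x_i = (sqrt(1178) + m_i)/d_i with (m_0, d_0) = (0, 1). a_0 = floor(sqrt(1178)) = 34, since 34^2 = 1156 <= 1178 < 1225 = 35^2.
Iterate m_{i+1} = d_i*a_i - m_i, d_{i+1} = (1178 - m_{i+1}^2)/d_i, a_{i+1} = floor((a_0 + m_{i+1})/d_{i+1}):
  m_1 = 1*34 - 0 = 34, d_1 = (1178 - 34^2)/1 = 22/1 = 22, a_1 = floor((34 + 34)/22) = 3.
  m_2 = 22*3 - 34 = 32, d_2 = (1178 - 32^2)/22 = 154/22 = 7, a_2 = floor((34 + 32)/7) = 9.
  m_3 = 7*9 - 32 = 31, d_3 = (1178 - 31^2)/7 = 217/7 = 31, a_3 = floor((34 + 31)/31) = 2.
  m_4 = 31*2 - 31 = 31, d_4 = (1178 - 31^2)/31 = 217/31 = 7, a_4 = floor((34 + 31)/7) = 9.
  m_5 = 7*9 - 31 = 32, d_5 = (1178 - 32^2)/7 = 154/7 = 22, a_5 = floor((34 + 32)/22) = 3.
  m_6 = 22*3 - 32 = 34, d_6 = (1178 - 34^2)/22 = 22/22 = 1, a_6 = floor((34 + 34)/1) = 68.
  m_7 = 1*68 - 34 = 34, d_7 = (1178 - 34^2)/1 = 22/1 = 22: (m_7, d_7) = (m_1, d_1) = (34, 22), so from here the quotients repeat a_1, ..., a_6; the period length is 6.
Hence the expansion of sqrt(1178) is a_0 = 34 followed by the repeating block 3, 9, 2, 9, 3, 68 (period 6).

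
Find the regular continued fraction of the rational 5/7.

[0; 1, 2, 2]

Run the Euclidean algorithm on 5 and 7; the successive quotients are the partial quotients a_0, a_1, ... (each step inverts the fractional part left over by the previous one):
  5 = 0*7 + 5, so a_0 = 0.
  7 = 1*5 + 2, so a_1 = 1.
  5 = 2*2 + 1, so a_2 = 2.
  2 = 2*1 + 0, so a_3 = 2.
The remainder reaches 0 after 4 divisions, so the expansion has 4 partial quotients, read off in order.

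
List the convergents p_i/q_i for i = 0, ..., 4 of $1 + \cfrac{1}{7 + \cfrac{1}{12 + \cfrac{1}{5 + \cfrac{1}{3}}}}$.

Using the convergent recurrence p_i = a_i*p_{i-1} + p_{i-2}, q_i = a_i*q_{i-1} + q_{i-2} with p_{-2}=0, p_{-1}=1, q_{-2}=1, q_{-1}=0:
  i=0: a_0=1, p_0 = 1*1 + 0 = 1, q_0 = 1*0 + 1 = 1.
  i=1: a_1=7, p_1 = 7*1 + 1 = 8, q_1 = 7*1 + 0 = 7.
  i=2: a_2=12, p_2 = 12*8 + 1 = 97, q_2 = 12*7 + 1 = 85.
  i=3: a_3=5, p_3 = 5*97 + 8 = 493, q_3 = 5*85 + 7 = 432.
  i=4: a_4=3, p_4 = 3*493 + 97 = 1576, q_4 = 3*432 + 85 = 1381.

1/1, 8/7, 97/85, 493/432, 1576/1381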